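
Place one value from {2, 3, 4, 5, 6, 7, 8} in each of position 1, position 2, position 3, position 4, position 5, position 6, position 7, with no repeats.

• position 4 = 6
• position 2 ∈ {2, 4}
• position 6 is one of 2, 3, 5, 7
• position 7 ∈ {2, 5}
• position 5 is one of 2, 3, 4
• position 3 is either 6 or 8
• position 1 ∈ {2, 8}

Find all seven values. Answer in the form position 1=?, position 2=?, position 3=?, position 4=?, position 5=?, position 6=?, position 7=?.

position 4's domain is down to {6}, so position 4 = 6. Eliminate 6 elsewhere: position 3.
That leaves position 3 = 8. So position 1 can't be 8.
That leaves position 1 = 2. So position 2, position 5, position 6, position 7 can't be 2.
That leaves position 2 = 4. So position 5 can't be 4.
position 5 must be 3 (only option left). So position 6 can't be 3.
position 7 must be 5 (only option left). Eliminate 5 elsewhere: position 6.
position 6's domain is down to {7}, so position 6 = 7.

position 1=2, position 2=4, position 3=8, position 4=6, position 5=3, position 6=7, position 7=5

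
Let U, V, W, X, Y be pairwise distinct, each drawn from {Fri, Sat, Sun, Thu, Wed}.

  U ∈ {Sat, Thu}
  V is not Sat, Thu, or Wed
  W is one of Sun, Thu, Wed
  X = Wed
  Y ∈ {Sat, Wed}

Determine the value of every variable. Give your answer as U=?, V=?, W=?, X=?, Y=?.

U=Thu, V=Fri, W=Sun, X=Wed, Y=Sat

X must be Wed (only option left). Eliminate Wed elsewhere: W, Y.
That leaves Y = Sat. Strike Sat from U.
U must be Thu (only option left). Remove Thu from W.
That leaves W = Sun. Strike Sun from V.
That leaves V = Fri.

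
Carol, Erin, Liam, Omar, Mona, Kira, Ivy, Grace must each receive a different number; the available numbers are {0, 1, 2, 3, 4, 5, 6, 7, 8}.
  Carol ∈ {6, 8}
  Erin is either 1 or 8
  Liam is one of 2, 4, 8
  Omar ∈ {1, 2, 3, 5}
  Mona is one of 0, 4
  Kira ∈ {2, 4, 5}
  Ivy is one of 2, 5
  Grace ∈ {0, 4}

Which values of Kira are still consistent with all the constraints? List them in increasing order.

2, 5

The 8 variables together cover exactly {0, 1, 2, 3, 4, 5, 6, 8} — 8 values for 8 variables — and 3 appears only in Omar's list, so Omar = 3.
The 7 still-open variables draw from only 7 values {0, 1, 2, 4, 5, 6, 8}, so each is used; only Erin can be 1, hence Erin = 1.
The 6 still-open variables draw from only 6 values {0, 2, 4, 5, 6, 8}, so each is used; only Carol can be 6, hence Carol = 6.
Among the 5 still-open variables, 8 fits only Liam (and all 5 values in {0, 2, 4, 5, 8} must be used), so Liam = 8.
Mona and Grace between them cover only {0, 4} — a naked pair. Remove those values from Kira.
No further eliminations apply; Kira can still be any of 2, 5.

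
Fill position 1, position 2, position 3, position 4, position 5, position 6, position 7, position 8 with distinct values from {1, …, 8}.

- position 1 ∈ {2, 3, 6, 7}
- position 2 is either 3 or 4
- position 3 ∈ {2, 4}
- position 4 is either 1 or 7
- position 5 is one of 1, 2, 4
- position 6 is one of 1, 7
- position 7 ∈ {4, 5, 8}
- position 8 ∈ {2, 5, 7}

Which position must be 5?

The 8 variables draw from only 8 values {1, 2, 3, 4, 5, 6, 7, 8}, so each is used; only position 1 can be 6, hence position 1 = 6.
Among the 7 still-open variables, 3 fits only position 2 (and all 7 values in {1, 2, 3, 4, 5, 7, 8} must be used), so position 2 = 3.
The 6 still-open variables together cover exactly {1, 2, 4, 5, 7, 8} — 6 values for 6 variables — and 8 appears only in position 7's list, so position 7 = 8.
The 5 still-open variables draw from only 5 values {1, 2, 4, 5, 7}, so each is used; only position 8 can be 5, hence position 8 = 5.

position 8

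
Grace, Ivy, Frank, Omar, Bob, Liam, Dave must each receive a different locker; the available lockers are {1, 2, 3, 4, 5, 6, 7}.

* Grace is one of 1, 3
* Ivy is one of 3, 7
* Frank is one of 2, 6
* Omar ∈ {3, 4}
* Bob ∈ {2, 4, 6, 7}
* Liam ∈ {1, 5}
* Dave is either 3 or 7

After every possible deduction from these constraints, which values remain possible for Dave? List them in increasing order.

3, 7

Among the 7 variables, 5 fits only Liam (and all 7 values in {1, 2, 3, 4, 5, 6, 7} must be used), so Liam = 5.
The 6 still-open variables draw from only 6 values {1, 2, 3, 4, 6, 7}, so each is used; only Grace can be 1, hence Grace = 1.
Ivy and Dave between them cover only {3, 7} — a naked pair. Remove those values from Omar, Bob.
Omar's domain is down to {4}, so Omar = 4. Eliminate 4 elsewhere: Bob.
No further eliminations apply; Dave can still be any of 3, 7.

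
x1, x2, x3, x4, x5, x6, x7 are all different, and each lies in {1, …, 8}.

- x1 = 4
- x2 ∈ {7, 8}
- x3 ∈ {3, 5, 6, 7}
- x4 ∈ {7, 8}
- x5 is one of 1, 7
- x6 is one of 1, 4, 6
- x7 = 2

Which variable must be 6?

x1 has just one choice, so x1 = 4. Strike 4 from x6.
x7's domain is down to {2}, so x7 = 2.
The 2 variables x2 and x4 are confined to {7, 8}, which locks those values in; drop them from x3, x5.
x5 has just one choice, so x5 = 1. Strike 1 from x6.

x6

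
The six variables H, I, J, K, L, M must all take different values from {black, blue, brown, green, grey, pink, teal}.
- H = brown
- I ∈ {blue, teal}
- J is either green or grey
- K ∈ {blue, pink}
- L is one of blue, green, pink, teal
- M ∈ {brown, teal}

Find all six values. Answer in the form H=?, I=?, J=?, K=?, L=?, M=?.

H must be brown (only option left). Eliminate brown elsewhere: M.
M's domain is down to {teal}, so M = teal. So I, L can't be teal.
That leaves I = blue. Remove blue from K, L.
K must be pink (only option left). So L can't be pink.
L's domain is down to {green}, so L = green. So J can't be green.
J has just one choice, so J = grey.

H=brown, I=blue, J=grey, K=pink, L=green, M=teal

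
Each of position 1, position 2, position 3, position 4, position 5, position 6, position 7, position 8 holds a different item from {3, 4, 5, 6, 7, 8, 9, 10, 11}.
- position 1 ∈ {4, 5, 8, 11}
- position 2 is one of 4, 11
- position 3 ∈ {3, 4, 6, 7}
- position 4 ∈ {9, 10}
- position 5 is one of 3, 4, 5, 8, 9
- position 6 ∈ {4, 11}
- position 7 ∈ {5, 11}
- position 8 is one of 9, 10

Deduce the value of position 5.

position 2 and position 6 between them cover only {4, 11} — a naked pair. Remove those values from position 1, position 3, position 5, position 7.
position 7's domain is down to {5}, so position 7 = 5. Strike 5 from position 1, position 5.
position 1 must be 8 (only option left). So position 5 can't be 8.
position 4 and position 8 between them cover only {9, 10} — a naked pair. Remove those values from position 5.
So position 5 = 3.

3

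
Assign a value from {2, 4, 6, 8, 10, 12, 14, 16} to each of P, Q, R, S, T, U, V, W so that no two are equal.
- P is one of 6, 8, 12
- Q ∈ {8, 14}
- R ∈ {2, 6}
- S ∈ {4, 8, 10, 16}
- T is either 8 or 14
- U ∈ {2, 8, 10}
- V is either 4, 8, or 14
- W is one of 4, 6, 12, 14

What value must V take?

Among the 8 variables, 16 fits only S (and all 8 values in {2, 4, 6, 8, 10, 12, 14, 16} must be used), so S = 16.
Among the 7 still-open variables, 10 fits only U (and all 7 values in {2, 4, 6, 8, 10, 12, 14} must be used), so U = 10.
The 6 still-open variables together cover exactly {2, 4, 6, 8, 12, 14} — 6 values for 6 variables — and 2 appears only in R's list, so R = 2.
Q and T share exactly the 2 values {8, 14}; by pigeonhole those values go to them, so strike 8, 14 from P, V, W.
So V = 4.

4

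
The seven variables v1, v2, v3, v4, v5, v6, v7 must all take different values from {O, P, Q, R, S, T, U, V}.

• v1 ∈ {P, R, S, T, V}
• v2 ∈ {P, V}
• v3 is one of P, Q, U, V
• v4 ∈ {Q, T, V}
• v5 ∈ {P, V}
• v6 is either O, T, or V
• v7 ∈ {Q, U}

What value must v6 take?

O

v2 and v5 between them cover only {P, V} — a naked pair. Remove those values from v1, v3, v4, v6.
v3 and v7 share exactly the 2 values {Q, U}; by pigeonhole those values go to them, so strike Q, U from v4.
v4 must be T (only option left). Strike T from v1, v6.
So v6 = O.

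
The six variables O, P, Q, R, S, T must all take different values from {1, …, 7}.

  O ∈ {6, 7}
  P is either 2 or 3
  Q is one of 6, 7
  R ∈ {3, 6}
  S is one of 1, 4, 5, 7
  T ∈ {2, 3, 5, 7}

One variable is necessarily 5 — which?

T

The 2 variables O and Q are confined to {6, 7}, which locks those values in; drop them from R, S, T.
R's domain is down to {3}, so R = 3. Strike 3 from P, T.
P must be 2 (only option left). Remove 2 from T.
So 5 goes to T.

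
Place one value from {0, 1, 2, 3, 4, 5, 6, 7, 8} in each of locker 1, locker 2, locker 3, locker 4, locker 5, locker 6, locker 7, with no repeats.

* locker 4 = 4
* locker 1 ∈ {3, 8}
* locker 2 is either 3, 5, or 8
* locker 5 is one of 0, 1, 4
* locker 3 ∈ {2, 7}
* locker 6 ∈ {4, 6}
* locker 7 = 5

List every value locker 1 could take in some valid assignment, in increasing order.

locker 4 has just one choice, so locker 4 = 4. So locker 5, locker 6 can't be 4.
That leaves locker 6 = 6.
locker 7's domain is down to {5}, so locker 7 = 5. Remove 5 from locker 2.
No further eliminations apply; locker 1 can still be any of 3, 8.

3, 8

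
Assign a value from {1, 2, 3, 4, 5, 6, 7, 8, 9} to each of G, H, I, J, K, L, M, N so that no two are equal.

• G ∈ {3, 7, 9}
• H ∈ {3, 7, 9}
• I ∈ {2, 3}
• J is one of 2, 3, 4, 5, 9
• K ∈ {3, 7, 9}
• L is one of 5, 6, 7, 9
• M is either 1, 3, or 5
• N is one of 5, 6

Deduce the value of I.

2

The 8 variables together cover exactly {1, 2, 3, 4, 5, 6, 7, 9} — 8 values for 8 variables — and 1 appears only in M's list, so M = 1.
Among the 7 still-open variables, 4 fits only J (and all 7 values in {2, 3, 4, 5, 6, 7, 9} must be used), so J = 4.
The 6 still-open variables draw from only 6 values {2, 3, 5, 6, 7, 9}, so each is used; only I can be 2, hence I = 2.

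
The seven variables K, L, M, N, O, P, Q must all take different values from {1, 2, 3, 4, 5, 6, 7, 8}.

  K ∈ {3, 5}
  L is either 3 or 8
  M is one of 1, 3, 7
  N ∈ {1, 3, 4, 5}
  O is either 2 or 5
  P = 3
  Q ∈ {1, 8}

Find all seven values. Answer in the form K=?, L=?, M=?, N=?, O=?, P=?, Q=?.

K=5, L=8, M=7, N=4, O=2, P=3, Q=1

P's domain is down to {3}, so P = 3. Eliminate 3 elsewhere: K, L, M, N.
K has just one choice, so K = 5. Strike 5 from N, O.
L's domain is down to {8}, so L = 8. Strike 8 from Q.
That leaves O = 2.
Q has just one choice, so Q = 1. Eliminate 1 elsewhere: M, N.
M must be 7 (only option left).
N must be 4 (only option left).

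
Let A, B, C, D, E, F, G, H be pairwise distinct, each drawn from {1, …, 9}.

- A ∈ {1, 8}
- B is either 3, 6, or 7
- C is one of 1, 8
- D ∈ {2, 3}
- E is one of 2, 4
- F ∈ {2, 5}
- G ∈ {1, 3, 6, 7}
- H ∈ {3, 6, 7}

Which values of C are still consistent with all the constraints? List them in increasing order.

Among the 8 variables, 4 fits only E (and all 8 values in {1, 2, 3, 4, 5, 6, 7, 8} must be used), so E = 4.
The 7 still-open variables draw from only 7 values {1, 2, 3, 5, 6, 7, 8}, so each is used; only F can be 5, hence F = 5.
The 6 still-open variables draw from only 6 values {1, 2, 3, 6, 7, 8}, so each is used; only D can be 2, hence D = 2.
A and C between them cover only {1, 8} — a naked pair. Remove those values from G.
No further eliminations apply; C can still be any of 1, 8.

1, 8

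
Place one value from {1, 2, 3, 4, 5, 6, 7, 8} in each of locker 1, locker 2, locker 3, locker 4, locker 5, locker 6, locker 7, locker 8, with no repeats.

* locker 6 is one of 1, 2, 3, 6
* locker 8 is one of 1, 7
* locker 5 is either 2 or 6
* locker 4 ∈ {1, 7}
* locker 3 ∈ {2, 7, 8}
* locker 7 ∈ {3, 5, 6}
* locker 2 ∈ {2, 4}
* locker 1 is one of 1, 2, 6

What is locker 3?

The 8 variables together cover exactly {1, 2, 3, 4, 5, 6, 7, 8} — 8 values for 8 variables — and 4 appears only in locker 2's list, so locker 2 = 4.
Among the 7 still-open variables, 5 fits only locker 7 (and all 7 values in {1, 2, 3, 5, 6, 7, 8} must be used), so locker 7 = 5.
Among the 6 still-open variables, 3 fits only locker 6 (and all 6 values in {1, 2, 3, 6, 7, 8} must be used), so locker 6 = 3.
The 5 still-open variables draw from only 5 values {1, 2, 6, 7, 8}, so each is used; only locker 3 can be 8, hence locker 3 = 8.

8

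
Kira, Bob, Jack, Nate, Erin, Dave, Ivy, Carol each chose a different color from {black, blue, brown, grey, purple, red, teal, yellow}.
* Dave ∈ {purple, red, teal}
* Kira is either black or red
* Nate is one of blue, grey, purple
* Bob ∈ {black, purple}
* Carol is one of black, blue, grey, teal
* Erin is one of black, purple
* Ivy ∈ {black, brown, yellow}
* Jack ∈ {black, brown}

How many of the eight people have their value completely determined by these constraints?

The 8 variables draw from only 8 values {black, blue, brown, grey, purple, red, teal, yellow}, so each is used; only Ivy can be yellow, hence Ivy = yellow.
Among the 7 still-open variables, brown fits only Jack (and all 7 values in {black, blue, brown, grey, purple, red, teal} must be used), so Jack = brown.
Bob and Erin share exactly the 2 values {black, purple}; by pigeonhole those values go to them, so strike black, purple from Kira, Nate, Dave, Carol.
Kira must be red (only option left). Strike red from Dave.
Dave must be teal (only option left). Strike teal from Carol.
Determined: Kira=red, Jack=brown, Dave=teal, Ivy=yellow. The other people each still have more than one consistent value. That makes 4.

4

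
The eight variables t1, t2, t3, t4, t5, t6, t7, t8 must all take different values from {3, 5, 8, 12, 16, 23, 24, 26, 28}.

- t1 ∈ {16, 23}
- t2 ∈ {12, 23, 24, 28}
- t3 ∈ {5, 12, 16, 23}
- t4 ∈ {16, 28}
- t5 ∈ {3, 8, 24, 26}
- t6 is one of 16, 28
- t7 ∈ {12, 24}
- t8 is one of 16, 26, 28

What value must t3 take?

5

t4 and t6 between them cover only {16, 28} — a naked pair. Remove those values from t1, t2, t3, t8.
t1's domain is down to {23}, so t1 = 23. Eliminate 23 elsewhere: t2, t3.
t8's domain is down to {26}, so t8 = 26. Strike 26 from t5.
t2 and t7 share exactly the 2 values {12, 24}; by pigeonhole those values go to them, so strike 12, 24 from t3, t5.
So t3 = 5.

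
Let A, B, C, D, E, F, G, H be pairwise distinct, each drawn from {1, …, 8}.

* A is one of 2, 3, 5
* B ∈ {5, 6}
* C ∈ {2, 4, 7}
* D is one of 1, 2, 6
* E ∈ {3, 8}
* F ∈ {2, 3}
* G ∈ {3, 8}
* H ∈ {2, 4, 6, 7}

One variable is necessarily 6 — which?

The 8 variables draw from only 8 values {1, 2, 3, 4, 5, 6, 7, 8}, so each is used; only D can be 1, hence D = 1.
E and G between them cover only {3, 8} — a naked pair. Remove those values from A, F.
F's domain is down to {2}, so F = 2. Remove 2 from A, C, H.
That leaves A = 5. So B can't be 5.
So 6 goes to B.

B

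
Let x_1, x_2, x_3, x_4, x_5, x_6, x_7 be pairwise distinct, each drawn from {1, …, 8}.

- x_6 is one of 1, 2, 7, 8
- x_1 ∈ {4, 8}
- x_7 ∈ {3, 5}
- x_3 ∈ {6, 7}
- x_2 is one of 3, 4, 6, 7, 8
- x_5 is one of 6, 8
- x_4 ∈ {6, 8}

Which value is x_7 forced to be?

5

The 2 variables x_4 and x_5 are confined to {6, 8}, which locks those values in; drop them from x_1, x_2, x_3, x_6.
That leaves x_1 = 4. So x_2 can't be 4.
x_3's domain is down to {7}, so x_3 = 7. Strike 7 from x_2, x_6.
x_2 has just one choice, so x_2 = 3. So x_7 can't be 3.
So x_7 = 5.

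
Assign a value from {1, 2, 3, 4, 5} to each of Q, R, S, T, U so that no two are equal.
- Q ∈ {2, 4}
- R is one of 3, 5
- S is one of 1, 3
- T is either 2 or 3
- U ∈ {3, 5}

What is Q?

The 5 variables draw from only 5 values {1, 2, 3, 4, 5}, so each is used; only S can be 1, hence S = 1.
The 4 still-open variables together cover exactly {2, 3, 4, 5} — 4 values for 4 variables — and 4 appears only in Q's list, so Q = 4.

4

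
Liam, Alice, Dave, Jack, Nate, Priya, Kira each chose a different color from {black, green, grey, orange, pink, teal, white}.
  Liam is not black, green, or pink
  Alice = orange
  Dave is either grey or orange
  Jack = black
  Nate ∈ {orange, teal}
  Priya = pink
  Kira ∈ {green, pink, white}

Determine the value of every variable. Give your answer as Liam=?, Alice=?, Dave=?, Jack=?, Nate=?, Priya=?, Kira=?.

Alice must be orange (only option left). Strike orange from Liam, Dave, Nate.
That leaves Dave = grey. So Liam can't be grey.
Jack's domain is down to {black}, so Jack = black.
That leaves Nate = teal. So Liam can't be teal.
Priya's domain is down to {pink}, so Priya = pink. Eliminate pink elsewhere: Kira.
Liam must be white (only option left). Remove white from Kira.
Kira must be green (only option left).

Liam=white, Alice=orange, Dave=grey, Jack=black, Nate=teal, Priya=pink, Kira=green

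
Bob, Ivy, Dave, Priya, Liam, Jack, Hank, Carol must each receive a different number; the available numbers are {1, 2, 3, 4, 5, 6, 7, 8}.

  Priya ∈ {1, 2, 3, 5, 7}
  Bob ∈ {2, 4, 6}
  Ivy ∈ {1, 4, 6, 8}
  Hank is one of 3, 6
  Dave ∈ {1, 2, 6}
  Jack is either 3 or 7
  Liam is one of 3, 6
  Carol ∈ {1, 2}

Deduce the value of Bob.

Among the 8 variables, 5 fits only Priya (and all 8 values in {1, 2, 3, 4, 5, 6, 7, 8} must be used), so Priya = 5.
Among the 7 still-open variables, 7 fits only Jack (and all 7 values in {1, 2, 3, 4, 6, 7, 8} must be used), so Jack = 7.
Among the 6 still-open variables, 8 fits only Ivy (and all 6 values in {1, 2, 3, 4, 6, 8} must be used), so Ivy = 8.
Among the 5 still-open variables, 4 fits only Bob (and all 5 values in {1, 2, 3, 4, 6} must be used), so Bob = 4.

4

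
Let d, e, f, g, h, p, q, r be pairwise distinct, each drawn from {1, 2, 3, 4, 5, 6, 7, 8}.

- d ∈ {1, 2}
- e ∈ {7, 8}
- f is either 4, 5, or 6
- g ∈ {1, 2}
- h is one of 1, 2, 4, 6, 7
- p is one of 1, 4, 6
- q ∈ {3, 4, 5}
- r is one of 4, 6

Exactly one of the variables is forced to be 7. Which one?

Among the 8 variables, 3 fits only q (and all 8 values in {1, 2, 3, 4, 5, 6, 7, 8} must be used), so q = 3.
Among the 7 still-open variables, 5 fits only f (and all 7 values in {1, 2, 4, 5, 6, 7, 8} must be used), so f = 5.
Among the 6 still-open variables, 8 fits only e (and all 6 values in {1, 2, 4, 6, 7, 8} must be used), so e = 8.
Among the 5 still-open variables, 7 fits only h (and all 5 values in {1, 2, 4, 6, 7} must be used), so h = 7.

h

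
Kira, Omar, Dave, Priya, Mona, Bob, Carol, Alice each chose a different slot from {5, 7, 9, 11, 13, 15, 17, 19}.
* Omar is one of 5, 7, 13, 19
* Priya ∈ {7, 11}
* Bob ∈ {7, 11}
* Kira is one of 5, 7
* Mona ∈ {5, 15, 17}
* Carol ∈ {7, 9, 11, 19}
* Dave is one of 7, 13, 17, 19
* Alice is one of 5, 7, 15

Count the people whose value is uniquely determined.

Among the 8 variables, 9 fits only Carol (and all 8 values in {5, 7, 9, 11, 13, 15, 17, 19} must be used), so Carol = 9.
The 2 variables Priya and Bob are confined to {7, 11}, which locks those values in; drop them from Kira, Omar, Dave, Alice.
Kira's domain is down to {5}, so Kira = 5. Remove 5 from Omar, Mona, Alice.
Alice must be 15 (only option left). Strike 15 from Mona.
Mona's domain is down to {17}, so Mona = 17. So Dave can't be 17.
Determined: Kira=5, Mona=17, Carol=9, Alice=15. The other people each still have more than one consistent value. That makes 4.

4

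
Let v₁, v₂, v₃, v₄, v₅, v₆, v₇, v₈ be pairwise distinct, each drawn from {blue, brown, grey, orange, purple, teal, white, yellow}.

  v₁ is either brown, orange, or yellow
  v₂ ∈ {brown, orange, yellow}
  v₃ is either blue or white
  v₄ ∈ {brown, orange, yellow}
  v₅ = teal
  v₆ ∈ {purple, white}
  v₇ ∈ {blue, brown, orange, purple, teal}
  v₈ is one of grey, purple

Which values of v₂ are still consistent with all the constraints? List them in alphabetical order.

v₅'s domain is down to {teal}, so v₅ = teal. Remove teal from v₇.
The 7 still-open variables together cover exactly {blue, brown, grey, orange, purple, white, yellow} — 7 values for 7 variables — and grey appears only in v₈'s list, so v₈ = grey.
v₁, v₂, v₄ between them cover only {brown, orange, yellow} — a naked triple. Remove those values from v₇.
No further eliminations apply; v₂ can still be any of brown, orange, yellow.

brown, orange, yellow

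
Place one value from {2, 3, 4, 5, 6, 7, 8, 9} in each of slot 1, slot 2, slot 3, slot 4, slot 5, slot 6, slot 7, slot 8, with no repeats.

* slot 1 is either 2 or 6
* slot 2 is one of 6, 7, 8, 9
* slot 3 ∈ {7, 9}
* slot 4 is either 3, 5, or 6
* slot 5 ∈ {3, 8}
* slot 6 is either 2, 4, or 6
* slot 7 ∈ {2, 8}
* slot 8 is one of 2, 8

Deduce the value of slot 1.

The 8 variables draw from only 8 values {2, 3, 4, 5, 6, 7, 8, 9}, so each is used; only slot 6 can be 4, hence slot 6 = 4.
The 7 still-open variables together cover exactly {2, 3, 5, 6, 7, 8, 9} — 7 values for 7 variables — and 5 appears only in slot 4's list, so slot 4 = 5.
The 6 still-open variables draw from only 6 values {2, 3, 6, 7, 8, 9}, so each is used; only slot 5 can be 3, hence slot 5 = 3.
slot 7 and slot 8 share exactly the 2 values {2, 8}; by pigeonhole those values go to them, so strike 2, 8 from slot 1, slot 2.
So slot 1 = 6.

6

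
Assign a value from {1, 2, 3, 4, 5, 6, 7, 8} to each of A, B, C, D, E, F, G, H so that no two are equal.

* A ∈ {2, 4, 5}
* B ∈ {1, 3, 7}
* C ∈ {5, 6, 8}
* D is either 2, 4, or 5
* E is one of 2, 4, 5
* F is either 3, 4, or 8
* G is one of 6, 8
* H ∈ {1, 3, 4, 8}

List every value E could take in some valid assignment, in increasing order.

2, 4, 5

The 8 variables together cover exactly {1, 2, 3, 4, 5, 6, 7, 8} — 8 values for 8 variables — and 7 appears only in B's list, so B = 7.
Among the 7 still-open variables, 1 fits only H (and all 7 values in {1, 2, 3, 4, 5, 6, 8} must be used), so H = 1.
The 6 still-open variables together cover exactly {2, 3, 4, 5, 6, 8} — 6 values for 6 variables — and 3 appears only in F's list, so F = 3.
The 3 variables A, D, E are confined to {2, 4, 5}, which locks those values in; drop them from C.
No further eliminations apply; E can still be any of 2, 4, 5.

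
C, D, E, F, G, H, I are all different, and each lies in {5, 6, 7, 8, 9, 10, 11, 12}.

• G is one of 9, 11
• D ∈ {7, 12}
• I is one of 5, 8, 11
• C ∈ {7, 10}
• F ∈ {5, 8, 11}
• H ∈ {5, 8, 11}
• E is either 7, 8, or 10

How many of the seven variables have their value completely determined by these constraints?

2

The 7 variables together cover exactly {5, 7, 8, 9, 10, 11, 12} — 7 values for 7 variables — and 9 appears only in G's list, so G = 9.
The 6 still-open variables draw from only 6 values {5, 7, 8, 10, 11, 12}, so each is used; only D can be 12, hence D = 12.
The 3 variables F, H, I are confined to {5, 8, 11}, which locks those values in; drop them from E.
Determined: D=12, G=9. The other variables each still have more than one consistent value. That makes 2.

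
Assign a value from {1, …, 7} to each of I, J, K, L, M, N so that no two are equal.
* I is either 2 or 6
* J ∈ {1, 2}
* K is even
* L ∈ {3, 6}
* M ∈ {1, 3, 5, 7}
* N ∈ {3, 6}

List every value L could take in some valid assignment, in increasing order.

3, 6

L and N between them cover only {3, 6} — a naked pair. Remove those values from I, K, M.
I's domain is down to {2}, so I = 2. Strike 2 from J, K.
That leaves J = 1. So M can't be 1.
That leaves K = 4.
No further eliminations apply; L can still be any of 3, 6.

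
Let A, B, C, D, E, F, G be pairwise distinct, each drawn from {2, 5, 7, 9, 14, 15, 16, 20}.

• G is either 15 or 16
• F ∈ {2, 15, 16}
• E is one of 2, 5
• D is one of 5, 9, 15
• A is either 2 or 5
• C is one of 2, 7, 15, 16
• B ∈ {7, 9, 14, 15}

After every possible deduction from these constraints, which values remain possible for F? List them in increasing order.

15, 16

The 7 variables together cover exactly {2, 5, 7, 9, 14, 15, 16} — 7 values for 7 variables — and 14 appears only in B's list, so B = 14.
The 6 still-open variables draw from only 6 values {2, 5, 7, 9, 15, 16}, so each is used; only C can be 7, hence C = 7.
The 5 still-open variables together cover exactly {2, 5, 9, 15, 16} — 5 values for 5 variables — and 9 appears only in D's list, so D = 9.
A and E between them cover only {2, 5} — a naked pair. Remove those values from F.
No further eliminations apply; F can still be any of 15, 16.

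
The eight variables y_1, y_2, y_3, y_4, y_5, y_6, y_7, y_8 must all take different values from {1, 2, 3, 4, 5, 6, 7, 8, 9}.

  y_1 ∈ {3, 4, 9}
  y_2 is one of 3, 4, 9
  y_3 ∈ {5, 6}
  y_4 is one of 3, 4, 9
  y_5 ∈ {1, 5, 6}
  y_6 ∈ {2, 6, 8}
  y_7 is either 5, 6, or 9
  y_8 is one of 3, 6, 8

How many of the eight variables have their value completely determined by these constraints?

3

Among the 8 variables, 1 fits only y_5 (and all 8 values in {1, 2, 3, 4, 5, 6, 8, 9} must be used), so y_5 = 1.
The 7 still-open variables draw from only 7 values {2, 3, 4, 5, 6, 8, 9}, so each is used; only y_6 can be 2, hence y_6 = 2.
Among the 6 still-open variables, 8 fits only y_8 (and all 6 values in {3, 4, 5, 6, 8, 9} must be used), so y_8 = 8.
The 3 variables y_1, y_2, y_4 are confined to {3, 4, 9}, which locks those values in; drop them from y_7.
Determined: y_5=1, y_6=2, y_8=8. The other variables each still have more than one consistent value. That makes 3.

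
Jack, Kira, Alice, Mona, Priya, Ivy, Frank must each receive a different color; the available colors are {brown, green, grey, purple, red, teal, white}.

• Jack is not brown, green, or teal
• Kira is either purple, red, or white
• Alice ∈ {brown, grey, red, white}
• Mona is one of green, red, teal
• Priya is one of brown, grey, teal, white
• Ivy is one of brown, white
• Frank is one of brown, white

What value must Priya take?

The 7 variables draw from only 7 values {brown, green, grey, purple, red, teal, white}, so each is used; only Mona can be green, hence Mona = green.
Among the 6 still-open variables, teal fits only Priya (and all 6 values in {brown, grey, purple, red, teal, white} must be used), so Priya = teal.

teal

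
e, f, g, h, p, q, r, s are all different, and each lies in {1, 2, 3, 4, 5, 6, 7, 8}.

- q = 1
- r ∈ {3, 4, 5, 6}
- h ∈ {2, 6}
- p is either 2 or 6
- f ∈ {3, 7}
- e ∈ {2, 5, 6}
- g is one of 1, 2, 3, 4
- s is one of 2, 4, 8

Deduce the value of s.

q has just one choice, so q = 1. Strike 1 from g.
Among the 7 still-open variables, 7 fits only f (and all 7 values in {2, 3, 4, 5, 6, 7, 8} must be used), so f = 7.
The 6 still-open variables draw from only 6 values {2, 3, 4, 5, 6, 8}, so each is used; only s can be 8, hence s = 8.

8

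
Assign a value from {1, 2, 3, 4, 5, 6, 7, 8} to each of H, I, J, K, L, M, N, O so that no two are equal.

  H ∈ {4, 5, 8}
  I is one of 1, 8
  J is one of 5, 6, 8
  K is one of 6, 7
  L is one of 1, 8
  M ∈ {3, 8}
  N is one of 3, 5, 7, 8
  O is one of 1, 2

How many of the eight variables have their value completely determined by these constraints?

Among the 8 variables, 2 fits only O (and all 8 values in {1, 2, 3, 4, 5, 6, 7, 8} must be used), so O = 2.
The 7 still-open variables together cover exactly {1, 3, 4, 5, 6, 7, 8} — 7 values for 7 variables — and 4 appears only in H's list, so H = 4.
I and L share exactly the 2 values {1, 8}; by pigeonhole those values go to them, so strike 1, 8 from J, M, N.
M has just one choice, so M = 3. Strike 3 from N.
Determined: H=4, M=3, O=2. The other variables each still have more than one consistent value. That makes 3.

3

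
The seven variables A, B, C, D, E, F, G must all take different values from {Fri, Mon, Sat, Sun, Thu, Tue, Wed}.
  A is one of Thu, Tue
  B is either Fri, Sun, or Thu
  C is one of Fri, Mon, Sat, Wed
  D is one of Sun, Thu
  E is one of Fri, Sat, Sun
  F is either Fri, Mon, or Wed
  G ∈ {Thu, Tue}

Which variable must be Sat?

A and G share exactly the 2 values {Thu, Tue}; by pigeonhole those values go to them, so strike Thu, Tue from B, D.
D has just one choice, so D = Sun. Strike Sun from B, E.
B's domain is down to {Fri}, so B = Fri. Remove Fri from C, E, F.
So Sat goes to E.

E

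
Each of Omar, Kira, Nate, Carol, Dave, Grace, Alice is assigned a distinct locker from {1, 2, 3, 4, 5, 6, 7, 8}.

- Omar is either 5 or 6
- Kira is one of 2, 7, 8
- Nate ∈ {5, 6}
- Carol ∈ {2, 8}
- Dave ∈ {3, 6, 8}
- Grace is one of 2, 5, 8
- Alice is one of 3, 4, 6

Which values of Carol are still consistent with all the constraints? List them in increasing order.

The 7 variables draw from only 7 values {2, 3, 4, 5, 6, 7, 8}, so each is used; only Alice can be 4, hence Alice = 4.
Among the 6 still-open variables, 3 fits only Dave (and all 6 values in {2, 3, 5, 6, 7, 8} must be used), so Dave = 3.
Among the 5 still-open variables, 7 fits only Kira (and all 5 values in {2, 5, 6, 7, 8} must be used), so Kira = 7.
Omar and Nate share exactly the 2 values {5, 6}; by pigeonhole those values go to them, so strike 5, 6 from Grace.
No further eliminations apply; Carol can still be any of 2, 8.

2, 8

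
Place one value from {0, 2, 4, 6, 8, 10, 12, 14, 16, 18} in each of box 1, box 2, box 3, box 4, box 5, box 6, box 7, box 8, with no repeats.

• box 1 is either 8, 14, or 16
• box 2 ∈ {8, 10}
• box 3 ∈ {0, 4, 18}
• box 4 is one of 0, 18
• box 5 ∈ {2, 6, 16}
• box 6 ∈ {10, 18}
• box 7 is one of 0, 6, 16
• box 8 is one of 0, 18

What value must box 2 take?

8

box 4 and box 8 share exactly the 2 values {0, 18}; by pigeonhole those values go to them, so strike 0, 18 from box 3, box 6, box 7.
That leaves box 3 = 4.
box 6 must be 10 (only option left). Strike 10 from box 2.
So box 2 = 8.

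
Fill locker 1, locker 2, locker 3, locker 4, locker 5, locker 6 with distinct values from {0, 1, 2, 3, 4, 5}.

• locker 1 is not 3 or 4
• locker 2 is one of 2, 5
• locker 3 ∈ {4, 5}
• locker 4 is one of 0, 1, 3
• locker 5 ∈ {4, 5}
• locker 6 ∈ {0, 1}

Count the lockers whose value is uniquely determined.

2

Among the 6 variables, 3 fits only locker 4 (and all 6 values in {0, 1, 2, 3, 4, 5} must be used), so locker 4 = 3.
The 2 variables locker 3 and locker 5 are confined to {4, 5}, which locks those values in; drop them from locker 1, locker 2.
locker 2 must be 2 (only option left). Eliminate 2 elsewhere: locker 1.
Determined: locker 2=2, locker 4=3. The other lockers each still have more than one consistent value. That makes 2.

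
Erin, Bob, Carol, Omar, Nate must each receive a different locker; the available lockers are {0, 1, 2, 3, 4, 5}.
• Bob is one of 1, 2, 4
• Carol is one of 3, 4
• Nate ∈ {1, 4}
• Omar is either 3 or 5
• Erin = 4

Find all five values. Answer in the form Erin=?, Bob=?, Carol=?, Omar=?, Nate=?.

Erin=4, Bob=2, Carol=3, Omar=5, Nate=1

Erin must be 4 (only option left). Strike 4 from Bob, Carol, Nate.
That leaves Carol = 3. So Omar can't be 3.
Omar must be 5 (only option left).
Nate's domain is down to {1}, so Nate = 1. Strike 1 from Bob.
Bob has just one choice, so Bob = 2.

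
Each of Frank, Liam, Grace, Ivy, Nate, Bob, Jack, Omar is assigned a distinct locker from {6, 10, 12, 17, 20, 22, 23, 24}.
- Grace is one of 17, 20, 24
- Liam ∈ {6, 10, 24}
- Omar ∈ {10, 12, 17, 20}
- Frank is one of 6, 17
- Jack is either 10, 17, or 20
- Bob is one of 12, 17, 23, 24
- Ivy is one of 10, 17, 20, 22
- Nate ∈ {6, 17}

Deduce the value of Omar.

The 8 variables draw from only 8 values {6, 10, 12, 17, 20, 22, 23, 24}, so each is used; only Ivy can be 22, hence Ivy = 22.
The 7 still-open variables draw from only 7 values {6, 10, 12, 17, 20, 23, 24}, so each is used; only Bob can be 23, hence Bob = 23.
Among the 6 still-open variables, 12 fits only Omar (and all 6 values in {6, 10, 12, 17, 20, 24} must be used), so Omar = 12.

12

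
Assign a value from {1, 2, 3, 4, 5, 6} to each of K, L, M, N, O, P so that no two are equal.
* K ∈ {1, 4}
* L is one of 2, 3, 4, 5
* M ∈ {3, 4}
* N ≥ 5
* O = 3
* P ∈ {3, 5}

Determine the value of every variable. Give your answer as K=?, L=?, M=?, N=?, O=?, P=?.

K=1, L=2, M=4, N=6, O=3, P=5

O's domain is down to {3}, so O = 3. Eliminate 3 elsewhere: L, M, P.
That leaves P = 5. Strike 5 from L, N.
M has just one choice, so M = 4. So K, L can't be 4.
N must be 6 (only option left).
That leaves K = 1.
That leaves L = 2.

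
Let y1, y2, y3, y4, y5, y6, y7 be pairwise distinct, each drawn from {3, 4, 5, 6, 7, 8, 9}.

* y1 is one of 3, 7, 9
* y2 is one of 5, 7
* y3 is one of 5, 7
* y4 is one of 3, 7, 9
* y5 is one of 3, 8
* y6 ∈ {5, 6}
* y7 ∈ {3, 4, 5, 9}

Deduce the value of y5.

The 7 variables draw from only 7 values {3, 4, 5, 6, 7, 8, 9}, so each is used; only y7 can be 4, hence y7 = 4.
Among the 6 still-open variables, 6 fits only y6 (and all 6 values in {3, 5, 6, 7, 8, 9} must be used), so y6 = 6.
Among the 5 still-open variables, 8 fits only y5 (and all 5 values in {3, 5, 7, 8, 9} must be used), so y5 = 8.

8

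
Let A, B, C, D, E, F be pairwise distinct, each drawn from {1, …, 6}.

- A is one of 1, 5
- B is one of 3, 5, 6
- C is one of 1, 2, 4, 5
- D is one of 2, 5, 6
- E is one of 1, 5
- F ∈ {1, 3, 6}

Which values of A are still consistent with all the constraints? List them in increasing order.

1, 5

Among the 6 variables, 4 fits only C (and all 6 values in {1, 2, 3, 4, 5, 6} must be used), so C = 4.
Among the 5 still-open variables, 2 fits only D (and all 5 values in {1, 2, 3, 5, 6} must be used), so D = 2.
The 2 variables A and E are confined to {1, 5}, which locks those values in; drop them from B, F.
No further eliminations apply; A can still be any of 1, 5.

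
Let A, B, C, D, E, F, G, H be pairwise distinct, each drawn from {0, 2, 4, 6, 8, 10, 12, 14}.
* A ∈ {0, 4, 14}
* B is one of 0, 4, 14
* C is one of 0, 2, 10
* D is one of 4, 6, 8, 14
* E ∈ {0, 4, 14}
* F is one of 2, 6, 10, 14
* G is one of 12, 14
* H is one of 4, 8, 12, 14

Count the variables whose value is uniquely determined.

A, B, E share exactly the 3 values {0, 4, 14}; by pigeonhole those values go to them, so strike 0, 4, 14 from C, D, F, G, H.
G must be 12 (only option left). So H can't be 12.
H must be 8 (only option left). Remove 8 from D.
D's domain is down to {6}, so D = 6. Eliminate 6 elsewhere: F.
Determined: D=6, G=12, H=8. The other variables each still have more than one consistent value. That makes 3.

3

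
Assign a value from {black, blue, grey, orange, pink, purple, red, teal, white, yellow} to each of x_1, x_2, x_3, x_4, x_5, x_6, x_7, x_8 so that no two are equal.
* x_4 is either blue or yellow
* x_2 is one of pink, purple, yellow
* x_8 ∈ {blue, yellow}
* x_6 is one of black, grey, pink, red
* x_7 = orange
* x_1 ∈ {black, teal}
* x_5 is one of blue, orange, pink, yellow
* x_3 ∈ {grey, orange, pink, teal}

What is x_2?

x_7 has just one choice, so x_7 = orange. Eliminate orange elsewhere: x_3, x_5.
The 2 variables x_4 and x_8 are confined to {blue, yellow}, which locks those values in; drop them from x_2, x_5.
x_5 must be pink (only option left). Eliminate pink elsewhere: x_2, x_3, x_6.
So x_2 = purple.

purple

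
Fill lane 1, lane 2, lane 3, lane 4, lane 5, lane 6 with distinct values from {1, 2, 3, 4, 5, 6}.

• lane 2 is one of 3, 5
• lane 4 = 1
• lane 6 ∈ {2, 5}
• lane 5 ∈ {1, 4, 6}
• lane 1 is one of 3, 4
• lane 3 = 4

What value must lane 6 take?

lane 3 has just one choice, so lane 3 = 4. Remove 4 from lane 1, lane 5.
lane 4 has just one choice, so lane 4 = 1. Remove 1 from lane 5.
lane 5's domain is down to {6}, so lane 5 = 6.
That leaves lane 1 = 3. So lane 2 can't be 3.
lane 2's domain is down to {5}, so lane 2 = 5. Strike 5 from lane 6.
So lane 6 = 2.

2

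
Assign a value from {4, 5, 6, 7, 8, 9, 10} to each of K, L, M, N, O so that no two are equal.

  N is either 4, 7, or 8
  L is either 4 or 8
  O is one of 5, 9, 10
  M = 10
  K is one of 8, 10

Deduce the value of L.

4

M's domain is down to {10}, so M = 10. So K, O can't be 10.
K has just one choice, so K = 8. Remove 8 from L, N.
So L = 4.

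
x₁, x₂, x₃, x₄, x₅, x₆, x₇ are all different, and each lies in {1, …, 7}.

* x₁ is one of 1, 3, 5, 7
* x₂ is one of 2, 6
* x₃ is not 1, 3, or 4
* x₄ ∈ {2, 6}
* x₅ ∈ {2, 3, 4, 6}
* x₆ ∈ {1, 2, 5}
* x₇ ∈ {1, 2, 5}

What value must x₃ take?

7

Among the 7 variables, 4 fits only x₅ (and all 7 values in {1, 2, 3, 4, 5, 6, 7} must be used), so x₅ = 4.
The 6 still-open variables together cover exactly {1, 2, 3, 5, 6, 7} — 6 values for 6 variables — and 3 appears only in x₁'s list, so x₁ = 3.
The 5 still-open variables together cover exactly {1, 2, 5, 6, 7} — 5 values for 5 variables — and 7 appears only in x₃'s list, so x₃ = 7.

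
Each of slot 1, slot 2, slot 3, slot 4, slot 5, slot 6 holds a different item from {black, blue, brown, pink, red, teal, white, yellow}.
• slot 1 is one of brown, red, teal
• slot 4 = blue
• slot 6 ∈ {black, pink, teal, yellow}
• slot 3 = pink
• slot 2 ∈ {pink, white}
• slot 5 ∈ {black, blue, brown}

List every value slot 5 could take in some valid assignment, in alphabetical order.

slot 3 has just one choice, so slot 3 = pink. So slot 2, slot 6 can't be pink.
That leaves slot 4 = blue. Strike blue from slot 5.
slot 2 has just one choice, so slot 2 = white.
No further eliminations apply; slot 5 can still be any of black, brown.

black, brown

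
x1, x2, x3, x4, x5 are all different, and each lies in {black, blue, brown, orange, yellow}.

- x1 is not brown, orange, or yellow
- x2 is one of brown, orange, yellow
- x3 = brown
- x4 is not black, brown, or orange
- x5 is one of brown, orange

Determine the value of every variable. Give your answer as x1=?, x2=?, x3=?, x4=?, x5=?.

x3 has just one choice, so x3 = brown. Strike brown from x2, x5.
x5's domain is down to {orange}, so x5 = orange. Eliminate orange elsewhere: x2.
x2 has just one choice, so x2 = yellow. Strike yellow from x4.
x4's domain is down to {blue}, so x4 = blue. Strike blue from x1.
That leaves x1 = black.

x1=black, x2=yellow, x3=brown, x4=blue, x5=orange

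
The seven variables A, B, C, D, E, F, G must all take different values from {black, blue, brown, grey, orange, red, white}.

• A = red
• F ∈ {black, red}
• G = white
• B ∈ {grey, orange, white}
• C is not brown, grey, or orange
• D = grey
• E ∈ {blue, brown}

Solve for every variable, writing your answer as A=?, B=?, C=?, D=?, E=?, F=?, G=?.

A has just one choice, so A = red. Remove red from C, F.
D's domain is down to {grey}, so D = grey. Strike grey from B.
That leaves F = black. Eliminate black elsewhere: C.
That leaves G = white. Eliminate white elsewhere: B, C.
B has just one choice, so B = orange.
C must be blue (only option left). Eliminate blue elsewhere: E.
That leaves E = brown.

A=red, B=orange, C=blue, D=grey, E=brown, F=black, G=white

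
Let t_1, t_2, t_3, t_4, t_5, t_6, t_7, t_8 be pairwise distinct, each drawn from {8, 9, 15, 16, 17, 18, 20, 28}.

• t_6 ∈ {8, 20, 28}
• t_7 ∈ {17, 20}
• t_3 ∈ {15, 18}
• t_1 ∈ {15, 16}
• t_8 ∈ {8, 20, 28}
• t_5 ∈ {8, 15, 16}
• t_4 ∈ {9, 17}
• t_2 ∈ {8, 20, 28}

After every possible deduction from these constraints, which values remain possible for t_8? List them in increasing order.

Among the 8 variables, 9 fits only t_4 (and all 8 values in {8, 9, 15, 16, 17, 18, 20, 28} must be used), so t_4 = 9.
The 7 still-open variables together cover exactly {8, 15, 16, 17, 18, 20, 28} — 7 values for 7 variables — and 17 appears only in t_7's list, so t_7 = 17.
The 6 still-open variables together cover exactly {8, 15, 16, 18, 20, 28} — 6 values for 6 variables — and 18 appears only in t_3's list, so t_3 = 18.
t_2, t_6, t_8 between them cover only {8, 20, 28} — a naked triple. Remove those values from t_5.
No further eliminations apply; t_8 can still be any of 8, 20, 28.

8, 20, 28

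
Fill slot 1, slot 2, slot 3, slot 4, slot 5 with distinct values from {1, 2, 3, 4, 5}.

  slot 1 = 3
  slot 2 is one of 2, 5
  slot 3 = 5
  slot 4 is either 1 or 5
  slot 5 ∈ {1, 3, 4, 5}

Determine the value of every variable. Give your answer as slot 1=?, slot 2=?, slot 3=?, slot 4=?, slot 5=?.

slot 1=3, slot 2=2, slot 3=5, slot 4=1, slot 5=4

slot 1 has just one choice, so slot 1 = 3. Remove 3 from slot 5.
slot 3 has just one choice, so slot 3 = 5. So slot 2, slot 4, slot 5 can't be 5.
slot 4's domain is down to {1}, so slot 4 = 1. Eliminate 1 elsewhere: slot 5.
slot 5 has just one choice, so slot 5 = 4.
slot 2 has just one choice, so slot 2 = 2.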